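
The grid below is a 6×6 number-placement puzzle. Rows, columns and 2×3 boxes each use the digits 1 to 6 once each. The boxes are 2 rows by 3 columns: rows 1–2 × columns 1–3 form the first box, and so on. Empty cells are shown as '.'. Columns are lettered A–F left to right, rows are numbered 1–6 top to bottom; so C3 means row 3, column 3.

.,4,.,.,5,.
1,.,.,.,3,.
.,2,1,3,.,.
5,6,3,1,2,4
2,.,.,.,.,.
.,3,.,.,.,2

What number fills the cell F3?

5

B2 = 5: row 2 has {1,3}; col 2 has {2,3,4,6}; box has {1,4} → only 5 remains.
F2 = 6: row 2 has {1,3,5}; col 6 has {2,4}; box has {3,5} → only 6 remains.
A3 = 4: row 3 has {1,2,3}; col 1 has {1,2,5}; box has {1,2,3,5,6} → only 4 remains.
E3 = 6: row 3 has {1,2,3,4}; col 5 has {2,3,5}; box has {1,2,3,4} → only 6 remains.
F3 = 5: row 3 has {1,2,3,4,6}; col 6 has {2,4,6}; box has {1,2,3,4,6} → only 5 remains.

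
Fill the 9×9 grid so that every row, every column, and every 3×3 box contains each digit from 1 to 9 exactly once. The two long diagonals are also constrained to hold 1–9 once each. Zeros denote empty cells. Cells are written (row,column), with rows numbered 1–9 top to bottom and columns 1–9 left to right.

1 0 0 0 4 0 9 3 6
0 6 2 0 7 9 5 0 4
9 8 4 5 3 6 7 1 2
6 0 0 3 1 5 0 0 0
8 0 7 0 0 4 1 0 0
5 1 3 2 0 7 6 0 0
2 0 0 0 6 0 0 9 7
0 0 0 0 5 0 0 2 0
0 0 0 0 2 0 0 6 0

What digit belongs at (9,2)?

(1,3) = 5: row 1 has {1,3,4,6,9}; col 3 has {2,3,4,7}; box has {1,2,4,6,8,9} → only 5 remains.
(1,4) = 8: row 1 has {1,3,4,5,6,9}; col 4 has {2,3,5}; box has {3,4,5,6,7,9} → only 8 remains.
(1,6) = 2: row 1 has {1,3,4,5,6,8,9}; col 6 has {4,5,6,7,9}; box has {3,4,5,6,7,8,9} → only 2 remains.
(2,1) = 3: row 2 has {2,4,5,6,7,9}; col 1 has {1,2,5,6,8,9}; box has {1,2,4,5,6,8,9} → only 3 remains.
(2,4) = 1: row 2 has {2,3,4,5,6,7,9}; col 4 has {2,3,5,8}; box has {2,3,4,5,6,7,8,9} → only 1 remains.
(2,8) = 8: row 2 has {1,2,3,4,5,6,7,9}; col 8 has {1,2,3,6,9}; box has {1,2,3,4,5,6,7,9}; anti-diagonal has {2,5,6,7} → only 8 remains.
(4,3) = 9: row 4 has {1,3,5,6}; col 3 has {2,3,4,5,7}; box has {1,3,5,6,7,8} → only 9 remains.
(4,9) = 8: row 4 has {1,3,5,6,9}; col 9 has {2,4,6,7}; box has {1,6} → only 8 remains.
(5,2) = 2: row 5 has {1,4,7,8}; col 2 has {1,6,8}; box has {1,3,5,6,7,8,9} → only 2 remains.
(5,5) = 9: row 5 has {1,2,4,7,8}; col 5 has {1,2,3,4,5,6,7}; box has {1,2,3,4,5,7}; main diagonal has {1,2,3,4,6,7}; anti-diagonal has {2,5,6,7,8} → only 9 remains.
(5,8) = 5: row 5 has {1,2,4,7,8,9}; col 8 has {1,2,3,6,8,9}; box has {1,6,8} → only 5 remains.
(5,9) = 3: row 5 has {1,2,4,5,7,8,9}; col 9 has {2,4,6,7,8}; box has {1,5,6,8} → only 3 remains.
(6,5) = 8: row 6 has {1,2,3,5,6,7}; col 5 has {1,2,3,4,5,6,7,9}; box has {1,2,3,4,5,7,9} → only 8 remains.
(6,8) = 4: row 6 has {1,2,3,5,6,7,8}; col 8 has {1,2,3,5,6,8,9}; box has {1,3,5,6,8} → only 4 remains.
(6,9) = 9: row 6 has {1,2,3,4,5,6,7,8}; col 9 has {2,3,4,6,7,8}; box has {1,3,4,5,6,8} → only 9 remains.
(7,3) = 1: row 7 has {2,6,7,9}; col 3 has {2,3,4,5,7,9}; box has {2}; anti-diagonal has {2,5,6,7,8,9} → only 1 remains.
(7,4) = 4: row 7 has {1,2,6,7,9}; col 4 has {1,2,3,5,8}; box has {2,5,6} → only 4 remains.
(7,7) = 8: row 7 has {1,2,4,6,7,9}; col 7 has {1,5,6,7,9}; box has {2,6,7,9}; main diagonal has {1,2,3,4,6,7,9} → only 8 remains.
(8,9) = 1: row 8 has {2,5}; col 9 has {2,3,4,6,7,8,9}; box has {2,6,7,8,9} → only 1 remains.
(9,1) = 4: row 9 has {2,6}; col 1 has {1,2,3,5,6,8,9}; box has {1,2}; anti-diagonal has {1,2,5,6,7,8,9} → only 4 remains.
(9,3) = 8: row 9 has {2,4,6}; col 3 has {1,2,3,4,5,7,9}; box has {1,2,4} → only 8 remains.
(9,7) = 3: row 9 has {2,4,6,8}; col 7 has {1,5,6,7,8,9}; box has {1,2,6,7,8,9} → only 3 remains.
(9,9) = 5: row 9 has {2,3,4,6,8}; col 9 has {1,2,3,4,6,7,8,9}; box has {1,2,3,6,7,8,9}; main diagonal has {1,2,3,4,6,7,8,9} → only 5 remains.
(1,2) = 7: row 1 has {1,2,3,4,5,6,8,9}; col 2 has {1,2,6,8}; box has {1,2,3,4,5,6,8,9} → only 7 remains.
(4,2) = 4: row 4 has {1,3,5,6,8,9}; col 2 has {1,2,6,7,8}; box has {1,2,3,5,6,7,8,9} → only 4 remains.
(4,7) = 2: row 4 has {1,3,4,5,6,8,9}; col 7 has {1,3,5,6,7,8,9}; box has {1,3,4,5,6,8,9} → only 2 remains.
(4,8) = 7: row 4 has {1,2,3,4,5,6,8,9}; col 8 has {1,2,3,4,5,6,8,9}; box has {1,2,3,4,5,6,8,9} → only 7 remains.
(5,4) = 6: row 5 has {1,2,3,4,5,7,8,9}; col 4 has {1,2,3,4,5,8}; box has {1,2,3,4,5,7,8,9} → only 6 remains.
(7,6) = 3: row 7 has {1,2,4,6,7,8,9}; col 6 has {2,4,5,6,7,9}; box has {2,4,5,6} → only 3 remains.
(8,1) = 7: row 8 has {1,2,5}; col 1 has {1,2,3,4,5,6,8,9}; box has {1,2,4,8} → only 7 remains.
(8,2) = 3: row 8 has {1,2,5,7}; col 2 has {1,2,4,6,7,8}; box has {1,2,4,7,8}; anti-diagonal has {1,2,4,5,6,7,8,9} → only 3 remains.
(8,3) = 6: row 8 has {1,2,3,5,7}; col 3 has {1,2,3,4,5,7,8,9}; box has {1,2,3,4,7,8} → only 6 remains.
(8,4) = 9: row 8 has {1,2,3,5,6,7}; col 4 has {1,2,3,4,5,6,8}; box has {2,3,4,5,6} → only 9 remains.
(8,6) = 8: row 8 has {1,2,3,5,6,7,9}; col 6 has {2,3,4,5,6,7,9}; box has {2,3,4,5,6,9} → only 8 remains.
(8,7) = 4: row 8 has {1,2,3,5,6,7,8,9}; col 7 has {1,2,3,5,6,7,8,9}; box has {1,2,3,5,6,7,8,9} → only 4 remains.
(9,2) = 9: row 9 has {2,3,4,5,6,8}; col 2 has {1,2,3,4,6,7,8}; box has {1,2,3,4,6,7,8} → only 9 remains.

9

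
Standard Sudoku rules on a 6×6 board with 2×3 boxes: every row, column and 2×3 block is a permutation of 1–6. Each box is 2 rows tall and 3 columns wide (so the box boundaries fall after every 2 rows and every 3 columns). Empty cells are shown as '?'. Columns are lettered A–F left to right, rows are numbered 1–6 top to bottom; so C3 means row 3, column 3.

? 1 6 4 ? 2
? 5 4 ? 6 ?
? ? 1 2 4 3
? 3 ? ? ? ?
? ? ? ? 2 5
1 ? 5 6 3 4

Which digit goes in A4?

4

A1 = 3: row 1 has {1,2,4,6}; col 1 has {1}; box has {1,4,5,6} → only 3 remains.
E1 = 5: row 1 has {1,2,3,4,6}; col 5 has {2,3,4,6}; box has {2,4,6} → only 5 remains.
A2 = 2: row 2 has {4,5,6}; col 1 has {1,3}; box has {1,3,4,5,6} → only 2 remains.
F2 = 1: row 2 has {2,4,5,6}; col 6 has {2,3,4,5}; box has {2,4,5,6} → only 1 remains.
B3 = 6: row 3 has {1,2,3,4}; col 2 has {1,3,5}; box has {1,3} → only 6 remains.
C4 = 2: row 4 has {3}; col 3 has {1,4,5,6}; box has {1,3,6} → only 2 remains.
E4 = 1: row 4 has {2,3}; col 5 has {2,3,4,5,6}; box has {2,3,4} → only 1 remains.
F4 = 6: row 4 has {1,2,3}; col 6 has {1,2,3,4,5}; box has {1,2,3,4} → only 6 remains.
B5 = 4: row 5 has {2,5}; col 2 has {1,3,5,6}; box has {1,5} → only 4 remains.
C5 = 3: row 5 has {2,4,5}; col 3 has {1,2,4,5,6}; box has {1,4,5} → only 3 remains.
D5 = 1: row 5 has {2,3,4,5}; col 4 has {2,4,6}; box has {2,3,4,5,6} → only 1 remains.
B6 = 2: row 6 has {1,3,4,5,6}; col 2 has {1,3,4,5,6}; box has {1,3,4,5} → only 2 remains.
D2 = 3: row 2 has {1,2,4,5,6}; col 4 has {1,2,4,6}; box has {1,2,4,5,6} → only 3 remains.
A3 = 5: row 3 has {1,2,3,4,6}; col 1 has {1,2,3}; box has {1,2,3,6} → only 5 remains.
A4 = 4: row 4 has {1,2,3,6}; col 1 has {1,2,3,5}; box has {1,2,3,5,6} → only 4 remains.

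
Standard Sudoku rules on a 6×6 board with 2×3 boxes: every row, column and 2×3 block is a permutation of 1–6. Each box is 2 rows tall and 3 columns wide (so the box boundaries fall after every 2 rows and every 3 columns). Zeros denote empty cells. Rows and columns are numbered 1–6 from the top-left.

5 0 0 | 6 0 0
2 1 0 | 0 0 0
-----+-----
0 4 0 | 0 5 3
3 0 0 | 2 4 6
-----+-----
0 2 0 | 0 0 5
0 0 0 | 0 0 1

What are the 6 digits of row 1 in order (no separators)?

534612

r1c2 = 3: row 1 has {5,6}; col 2 has {1,2,4}; box has {1,2,5} → only 3 remains.
r1c3 = 4: row 1 has {3,5,6}; col 3 has {}; box has {1,2,3,5} → only 4 remains.
r1c6 = 2: row 1 has {3,4,5,6}; col 6 has {1,3,5,6}; box has {6} → only 2 remains.
r2c3 = 6 (sole candidate).
r2c5 = 3 (sole candidate).
r2c6 = 4 (sole candidate).
r3c4 = 1 (sole candidate).
r4c2 = 5 (sole candidate).
r4c3 = 1 (sole candidate).
r5c3 = 3 (sole candidate).
r5c4 = 4 (sole candidate).
r5c5 = 6 (sole candidate).
r6c2 = 6 (sole candidate).
r6c3 = 5 (sole candidate).
r6c4 = 3 (sole candidate).
r6c5 = 2 (sole candidate).
r1c5 = 1: row 1 has {2,3,4,5,6}; col 5 has {2,3,4,5,6}; box has {2,3,4,6} → only 1 remains.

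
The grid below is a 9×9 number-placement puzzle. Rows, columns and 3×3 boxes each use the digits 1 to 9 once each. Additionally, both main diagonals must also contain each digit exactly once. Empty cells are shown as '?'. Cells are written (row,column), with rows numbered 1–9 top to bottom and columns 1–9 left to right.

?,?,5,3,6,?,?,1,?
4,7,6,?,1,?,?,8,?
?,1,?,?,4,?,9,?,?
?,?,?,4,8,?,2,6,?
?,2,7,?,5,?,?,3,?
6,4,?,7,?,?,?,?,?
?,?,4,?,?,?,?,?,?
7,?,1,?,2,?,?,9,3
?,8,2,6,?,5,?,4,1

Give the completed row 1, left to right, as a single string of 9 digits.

895367412

(1,2) = 9: row 1 has {1,3,5,6}; col 2 has {1,2,4,7,8}; box has {1,4,5,6,7} → only 9 remains.
(1,9) = 2: row 1 has {1,3,5,6,9}; col 9 has {1,3}; box has {1,8,9}; anti-diagonal has {4,5,7,8,9} → only 2 remains.
(2,9) = 5 (sole candidate).
(3,8) = 7 (sole candidate).
(3,9) = 6 (sole candidate).
(6,8) = 5 (sole candidate).
(7,8) = 2 (sole candidate).
(8,2) = 6 (sole candidate).
(8,4) = 8 (sole candidate).
(8,6) = 4 (sole candidate).
(8,7) = 5 (sole candidate).
(9,1) = 3 (sole candidate).
(9,7) = 7 (sole candidate).
(1,1) = 8: row 1 has {1,2,3,5,6,9}; col 1 has {3,4,6,7}; box has {1,4,5,6,7,9}; main diagonal has {1,4,5,7,9} → only 8 remains.
(1,6) = 7: row 1 has {1,2,3,5,6,8,9}; col 6 has {4,5}; box has {1,3,4,6} → only 7 remains.
(1,7) = 4: row 1 has {1,2,3,5,6,7,8,9}; col 7 has {2,5,7,9}; box has {1,2,5,6,7,8,9} → only 4 remains.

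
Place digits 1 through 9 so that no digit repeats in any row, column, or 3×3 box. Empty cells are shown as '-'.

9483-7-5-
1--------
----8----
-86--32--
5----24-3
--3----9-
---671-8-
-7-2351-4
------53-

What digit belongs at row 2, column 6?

row 1, column 7 = 6: row 1 has {3,4,5,7,8,9}; col 7 has {1,2,4,5}; box has {5} → only 6 remains.
row 7, column 7 = 9: row 7 has {1,6,7,8}; col 7 has {1,2,4,5,6}; box has {1,3,4,5,8} → only 9 remains.
row 7, column 9 = 2: row 7 has {1,6,7,8,9}; col 9 has {3,4}; box has {1,3,4,5,8,9} → only 2 remains.
row 8, column 3 = 9: row 8 has {1,2,3,4,5,7}; col 3 has {3,6,8}; box has {7} → only 9 remains.
row 8, column 8 = 6: row 8 has {1,2,3,4,5,7,9}; col 8 has {3,5,8,9}; box has {1,2,3,4,5,8,9} → only 6 remains.
row 9, column 9 = 7: row 9 has {3,5}; col 9 has {2,3,4}; box has {1,2,3,4,5,6,8,9} → only 7 remains.
row 1, column 9 = 1: row 1 has {3,4,5,6,7,8,9}; col 9 has {2,3,4,7}; box has {5,6} → only 1 remains.
row 3, column 9 = 9: row 3 has {8}; col 9 has {1,2,3,4,7}; box has {1,5,6} → only 9 remains.
row 4, column 9 = 5: row 4 has {2,3,6,8}; col 9 has {1,2,3,4,7,9}; box has {2,3,4,9} → only 5 remains.
row 8, column 1 = 8: row 8 has {1,2,3,4,5,6,7,9}; col 1 has {1,5,9}; box has {7,9} → only 8 remains.
row 1, column 5 = 2: row 1 has {1,3,4,5,6,7,8,9}; col 5 has {3,7,8}; box has {3,7,8} → only 2 remains.
row 2, column 9 = 8: row 2 has {1}; col 9 has {1,2,3,4,5,7,9}; box has {1,5,6,9} → only 8 remains.
row 6, column 9 = 6: row 6 has {3,9}; col 9 has {1,2,3,4,5,7,8,9}; box has {2,3,4,5,9} → only 6 remains.
row 3, column 4 = 1: in row 3, 1 can only go here (every other open cell in that row sees a 1).
row 5, column 5 = 6: in row 5, 6 can only go here (every other open cell in that row sees a 6).
row 5, column 4 = 8: in row 5, 8 can only go here (every other open cell in that row sees an 8).
row 6, column 6 = 4: row 6 has {3,6,9}; col 6 has {1,2,3,5,7}; box has {2,3,6,8} → only 4 remains.
row 3, column 6 = 6: row 3 has {1,8,9}; col 6 has {1,2,3,4,5,7}; box has {1,2,3,7,8} → only 6 remains.
row 2, column 6 = 9: row 2 has {1,8}; col 6 has {1,2,3,4,5,6,7}; box has {1,2,3,6,7,8} → only 9 remains.

9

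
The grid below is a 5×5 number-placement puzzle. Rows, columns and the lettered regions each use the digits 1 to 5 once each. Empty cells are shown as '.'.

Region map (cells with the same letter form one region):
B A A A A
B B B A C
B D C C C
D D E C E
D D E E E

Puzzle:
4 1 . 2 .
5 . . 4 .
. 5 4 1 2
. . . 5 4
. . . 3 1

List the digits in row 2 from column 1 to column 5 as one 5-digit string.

r2c5 = 3: row 2 has {4,5}; col 5 has {1,2,4}; region has {1,2,4,5} → only 3 remains.
r3c1 = 3: row 3 has {1,2,4,5}; col 1 has {4,5}; region has {4,5} → only 3 remains.
r4c3 = 2: row 4 has {4,5}; col 3 has {4}; region has {1,3,4} → only 2 remains.
r5c1 = 2: row 5 has {1,3}; col 1 has {3,4,5}; region has {5} → only 2 remains.
r5c2 = 4: row 5 has {1,2,3}; col 2 has {1,5}; region has {2,5} → only 4 remains.
r5c3 = 5: row 5 has {1,2,3,4}; col 3 has {2,4}; region has {1,2,3,4} → only 5 remains.
r1c3 = 3: row 1 has {1,2,4}; col 3 has {2,4,5}; region has {1,2,4} → only 3 remains.
r1c5 = 5: row 1 has {1,2,3,4}; col 5 has {1,2,3,4}; region has {1,2,3,4} → only 5 remains.
r2c2 = 2: row 2 has {3,4,5}; col 2 has {1,4,5}; region has {3,4,5} → only 2 remains.
r2c3 = 1: row 2 has {2,3,4,5}; col 3 has {2,3,4,5}; region has {2,3,4,5} → only 1 remains.

52143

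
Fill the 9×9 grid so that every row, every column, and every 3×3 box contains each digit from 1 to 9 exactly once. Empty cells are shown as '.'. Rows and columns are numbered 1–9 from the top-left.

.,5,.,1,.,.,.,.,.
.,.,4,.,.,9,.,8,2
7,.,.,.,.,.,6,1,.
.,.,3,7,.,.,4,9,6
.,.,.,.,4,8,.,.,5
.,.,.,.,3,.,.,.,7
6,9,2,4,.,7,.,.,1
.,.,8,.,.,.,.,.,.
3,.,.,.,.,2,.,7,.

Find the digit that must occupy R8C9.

R2C1 = 1 (sole candidate).
R3C3 = 9 (sole candidate).
R6C8 = 2 (sole candidate).
R1C3 = 6 (sole candidate).
R2C2 = 3 (sole candidate).
R5C8 = 3 (sole candidate).
R7C8 = 5 (sole candidate).
R1C8 = 4 (sole candidate).
R3C9 = 3 (sole candidate).
R5C7 = 1 (sole candidate).
R6C7 = 8 (sole candidate).
R7C5 = 8 (sole candidate).
R7C7 = 3 (sole candidate).
R8C8 = 6 (sole candidate).
R9C7 = 9 (sole candidate).
R1C6 = 3 (sole candidate).
R1C7 = 7 (sole candidate).
R1C9 = 9 (sole candidate).
R2C7 = 5 (sole candidate).
R5C3 = 7 (sole candidate).
R8C7 = 2 (sole candidate).
R8C9 = 4: row 8 has {2,6,8}; col 9 has {1,2,3,5,6,7,9}; box has {1,2,3,5,6,7,9} → only 4 remains.

4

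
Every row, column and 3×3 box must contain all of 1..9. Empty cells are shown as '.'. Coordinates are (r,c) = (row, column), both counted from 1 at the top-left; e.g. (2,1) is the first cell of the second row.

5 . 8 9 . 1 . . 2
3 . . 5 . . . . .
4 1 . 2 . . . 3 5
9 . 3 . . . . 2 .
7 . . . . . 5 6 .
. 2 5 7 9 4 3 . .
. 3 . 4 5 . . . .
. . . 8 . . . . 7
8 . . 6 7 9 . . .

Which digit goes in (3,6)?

(4,4) = 1: row 4 has {2,3,9}; col 4 has {2,4,5,6,7,8,9}; box has {4,7,9} → only 1 remains.
(5,4) = 3: row 5 has {5,6,7}; col 4 has {1,2,4,5,6,7,8,9}; box has {1,4,7,9} → only 3 remains.
(7,6) = 2: row 7 has {3,4,5}; col 6 has {1,4,9}; box has {4,5,6,7,8,9} → only 2 remains.
(8,6) = 3: row 8 has {7,8}; col 6 has {1,2,4,9}; box has {2,4,5,6,7,8,9} → only 3 remains.
(5,6) = 8: row 5 has {3,5,6,7}; col 6 has {1,2,3,4,9}; box has {1,3,4,7,9} → only 8 remains.
(8,5) = 1: row 8 has {3,7,8}; col 5 has {5,7,9}; box has {2,3,4,5,6,7,8,9} → only 1 remains.
(4,5) = 6: row 4 has {1,2,3,9}; col 5 has {1,5,7,9}; box has {1,3,4,7,8,9} → only 6 remains.
(4,6) = 5: row 4 has {1,2,3,6,9}; col 6 has {1,2,3,4,8,9}; box has {1,3,4,6,7,8,9} → only 5 remains.
(5,2) = 4: row 5 has {3,5,6,7,8}; col 2 has {1,2,3}; box has {2,3,5,7,9} → only 4 remains.
(5,3) = 1: row 5 has {3,4,5,6,7,8}; col 3 has {3,5,8}; box has {2,3,4,5,7,9} → only 1 remains.
(5,5) = 2: row 5 has {1,3,4,5,6,7,8}; col 5 has {1,5,6,7,9}; box has {1,3,4,5,6,7,8,9} → only 2 remains.
(5,9) = 9: row 5 has {1,2,3,4,5,6,7,8}; col 9 has {2,5,7}; box has {2,3,5,6} → only 9 remains.
(6,1) = 6: row 6 has {2,3,4,5,7,9}; col 1 has {3,4,5,7,8,9}; box has {1,2,3,4,5,7,9} → only 6 remains.
(7,1) = 1: row 7 has {2,3,4,5}; col 1 has {3,4,5,6,7,8,9}; box has {3,8} → only 1 remains.
(8,1) = 2: row 8 has {1,3,7,8}; col 1 has {1,3,4,5,6,7,8,9}; box has {1,3,8} → only 2 remains.
(9,2) = 5: row 9 has {6,7,8,9}; col 2 has {1,2,3,4}; box has {1,2,3,8} → only 5 remains.
(9,3) = 4: row 9 has {5,6,7,8,9}; col 3 has {1,3,5,8}; box has {1,2,3,5,8} → only 4 remains.
(9,8) = 1: row 9 has {4,5,6,7,8,9}; col 8 has {2,3,6}; box has {7} → only 1 remains.
(9,9) = 3: row 9 has {1,4,5,6,7,8,9}; col 9 has {2,5,7,9}; box has {1,7} → only 3 remains.
(3,5) = 8: row 3 has {1,2,3,4,5}; col 5 has {1,2,5,6,7,9}; box has {1,2,5,9} → only 8 remains.
(4,2) = 8: row 4 has {1,2,3,5,6,9}; col 2 has {1,2,3,4,5}; box has {1,2,3,4,5,6,7,9} → only 8 remains.
(4,9) = 4: row 4 has {1,2,3,5,6,8,9}; col 9 has {2,3,5,7,9}; box has {2,3,5,6,9} → only 4 remains.
(6,8) = 8: row 6 has {2,3,4,5,6,7,9}; col 8 has {1,2,3,6}; box has {2,3,4,5,6,9} → only 8 remains.
(6,9) = 1: row 6 has {2,3,4,5,6,7,8,9}; col 9 has {2,3,4,5,7,9}; box has {2,3,4,5,6,8,9} → only 1 remains.
(7,8) = 9: row 7 has {1,2,3,4,5}; col 8 has {1,2,3,6,8}; box has {1,3,7} → only 9 remains.
(9,7) = 2: row 9 has {1,3,4,5,6,7,8,9}; col 7 has {3,5}; box has {1,3,7,9} → only 2 remains.
(2,5) = 4: row 2 has {3,5}; col 5 has {1,2,5,6,7,8,9}; box has {1,2,5,8,9} → only 4 remains.
(2,8) = 7: row 2 has {3,4,5}; col 8 has {1,2,3,6,8,9}; box has {2,3,5} → only 7 remains.
(4,7) = 7: row 4 has {1,2,3,4,5,6,8,9}; col 7 has {2,3,5}; box has {1,2,3,4,5,6,8,9} → only 7 remains.
(1,5) = 3: row 1 has {1,2,5,8,9}; col 5 has {1,2,4,5,6,7,8,9}; box has {1,2,4,5,8,9} → only 3 remains.
(1,8) = 4: row 1 has {1,2,3,5,8,9}; col 8 has {1,2,3,6,7,8,9}; box has {2,3,5,7} → only 4 remains.
(2,6) = 6: row 2 has {3,4,5,7}; col 6 has {1,2,3,4,5,8,9}; box has {1,2,3,4,5,8,9} → only 6 remains.
(2,9) = 8: row 2 has {3,4,5,6,7}; col 9 has {1,2,3,4,5,7,9}; box has {2,3,4,5,7} → only 8 remains.
(3,6) = 7: row 3 has {1,2,3,4,5,8}; col 6 has {1,2,3,4,5,6,8,9}; box has {1,2,3,4,5,6,8,9} → only 7 remains.

7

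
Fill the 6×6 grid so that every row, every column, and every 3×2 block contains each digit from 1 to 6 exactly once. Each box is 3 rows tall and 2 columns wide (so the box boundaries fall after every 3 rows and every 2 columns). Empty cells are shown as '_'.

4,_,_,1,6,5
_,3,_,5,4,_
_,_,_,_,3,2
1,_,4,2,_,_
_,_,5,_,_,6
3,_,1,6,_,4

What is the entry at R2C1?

6

R1C2 = 2 (sole candidate).
R1C3 = 3 (sole candidate).
R2C1 = 6: row 2 has {3,4,5}; col 1 has {1,3,4}; box has {2,3,4} → only 6 remains.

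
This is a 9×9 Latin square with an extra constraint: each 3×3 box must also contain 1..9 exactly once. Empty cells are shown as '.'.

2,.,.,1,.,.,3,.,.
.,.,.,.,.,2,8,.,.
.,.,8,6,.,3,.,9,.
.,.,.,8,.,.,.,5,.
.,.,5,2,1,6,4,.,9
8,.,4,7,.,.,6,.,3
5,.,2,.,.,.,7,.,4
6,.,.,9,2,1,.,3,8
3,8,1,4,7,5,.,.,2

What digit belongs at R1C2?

R2C4 = 5 (sole candidate).
R3C5 = 4 (sole candidate).
R5C1 = 7 (sole candidate).
R5C2 = 3 (sole candidate).
R5C8 = 8 (sole candidate).
R6C6 = 9 (sole candidate).
R7C2 = 9 (sole candidate).
R7C4 = 3 (sole candidate).
R7C6 = 8 (sole candidate).
R8C3 = 7 (sole candidate).
R8C7 = 5 (sole candidate).
R9C7 = 9 (sole candidate).
R9C8 = 6 (sole candidate).
R1C6 = 7 (sole candidate).
R1C8 = 4 (sole candidate).
R2C5 = 9 (sole candidate).
R3C1 = 1 (sole candidate).
R3C7 = 2 (sole candidate).
R4C1 = 9 (sole candidate).
R4C3 = 6 (sole candidate).
R4C5 = 3 (sole candidate).
R4C6 = 4 (sole candidate).
R4C7 = 1 (sole candidate).
R4C9 = 7 (sole candidate).
R6C5 = 5 (sole candidate).
R6C8 = 2 (sole candidate).
R7C5 = 6 (sole candidate).
R7C8 = 1 (sole candidate).
R8C2 = 4 (sole candidate).
R1C3 = 9 (sole candidate).
R1C5 = 8 (sole candidate).
R2C1 = 4 (sole candidate).
R2C3 = 3 (sole candidate).
R2C8 = 7 (sole candidate).
R3C9 = 5 (sole candidate).
R4C2 = 2 (sole candidate).
R6C2 = 1 (sole candidate).
R1C9 = 6 (sole candidate).
R2C2 = 6 (sole candidate).
R2C9 = 1 (sole candidate).
R3C2 = 7 (sole candidate).
R1C2 = 5: row 1 has {1,2,3,4,6,7,8,9}; col 2 has {1,2,3,4,6,7,8,9}; box has {1,2,3,4,6,7,8,9} → only 5 remains.

5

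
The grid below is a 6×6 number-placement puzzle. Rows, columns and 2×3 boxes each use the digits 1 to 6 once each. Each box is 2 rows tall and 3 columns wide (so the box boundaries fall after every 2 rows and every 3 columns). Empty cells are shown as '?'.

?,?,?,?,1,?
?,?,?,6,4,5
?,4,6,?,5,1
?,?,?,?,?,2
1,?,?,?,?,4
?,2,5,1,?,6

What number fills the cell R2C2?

R1C6 = 3: row 1 has {1}; col 6 has {1,2,4,5,6}; box has {1,4,5,6} → only 3 remains.
R3C4 = 3: row 3 has {1,4,5,6}; col 4 has {1,6}; box has {1,2,5} → only 3 remains.
R4C4 = 4: row 4 has {2}; col 4 has {1,3,6}; box has {1,2,3,5} → only 4 remains.
R4C5 = 6: row 4 has {2,4}; col 5 has {1,4,5}; box has {1,2,3,4,5} → only 6 remains.
R5C3 = 3: row 5 has {1,4}; col 3 has {5,6}; box has {1,2,5} → only 3 remains.
R5C5 = 2: row 5 has {1,3,4}; col 5 has {1,4,5,6}; box has {1,4,6} → only 2 remains.
R6C1 = 4: row 6 has {1,2,5,6}; col 1 has {1}; box has {1,2,3,5} → only 4 remains.
R6C5 = 3: row 6 has {1,2,4,5,6}; col 5 has {1,2,4,5,6}; box has {1,2,4,6} → only 3 remains.
R1C4 = 2: row 1 has {1,3}; col 4 has {1,3,4,6}; box has {1,3,4,5,6} → only 2 remains.
R3C1 = 2: row 3 has {1,3,4,5,6}; col 1 has {1,4}; box has {4,6} → only 2 remains.
R4C3 = 1: row 4 has {2,4,6}; col 3 has {3,5,6}; box has {2,4,6} → only 1 remains.
R5C2 = 6: row 5 has {1,2,3,4}; col 2 has {2,4}; box has {1,2,3,4,5} → only 6 remains.
R5C4 = 5: row 5 has {1,2,3,4,6}; col 4 has {1,2,3,4,6}; box has {1,2,3,4,6} → only 5 remains.
R1C2 = 5: row 1 has {1,2,3}; col 2 has {2,4,6}; box has {} → only 5 remains.
R1C3 = 4: row 1 has {1,2,3,5}; col 3 has {1,3,5,6}; box has {5} → only 4 remains.
R2C1 = 3: row 2 has {4,5,6}; col 1 has {1,2,4}; box has {4,5} → only 3 remains.
R2C2 = 1: row 2 has {3,4,5,6}; col 2 has {2,4,5,6}; box has {3,4,5} → only 1 remains.

1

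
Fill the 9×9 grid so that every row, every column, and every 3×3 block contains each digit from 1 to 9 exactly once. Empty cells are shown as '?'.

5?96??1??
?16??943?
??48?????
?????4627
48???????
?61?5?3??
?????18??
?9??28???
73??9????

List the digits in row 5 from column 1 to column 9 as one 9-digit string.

487362591

R2C5 = 7 (sole candidate).
R4C2 = 5 (sole candidate).
R4C3 = 3 (sole candidate).
R8C3 = 5 (sole candidate).
R8C7 = 7 (sole candidate).
R4C1 = 9 (sole candidate).
R4C4 = 1 (sole candidate).
R4C5 = 8 (sole candidate).
R6C1 = 2 (sole candidate).
R6C6 = 7 (sole candidate).
R7C1 = 6 (sole candidate).
R7C3 = 2 (sole candidate).
R8C1 = 1 (sole candidate).
R9C3 = 8 (sole candidate).
R2C1 = 8 (sole candidate).
R3C1 = 3 (sole candidate).
R3C5 = 1 (sole candidate).
R5C3 = 7: row 5 has {4,8}; col 3 has {1,2,3,4,5,6,8,9}; box has {1,2,3,4,5,6,8,9} → only 7 remains.
R6C4 = 9 (sole candidate).
R7C2 = 4 (sole candidate).
R7C5 = 3 (sole candidate).
R8C4 = 4 (sole candidate).
R8C8 = 6 (sole candidate).
R8C9 = 3 (sole candidate).
R9C4 = 5 (sole candidate).
R9C6 = 6 (sole candidate).
R9C7 = 2 (sole candidate).
R1C5 = 4 (sole candidate).
R2C4 = 2 (sole candidate).
R2C9 = 5 (sole candidate).
R3C6 = 5 (sole candidate).
R3C7 = 9 (sole candidate).
R3C8 = 7 (sole candidate).
R5C4 = 3: row 5 has {4,7,8}; col 4 has {1,2,4,5,6,8,9}; box has {1,4,5,7,8,9} → only 3 remains.
R5C5 = 6: row 5 has {3,4,7,8}; col 5 has {1,2,3,4,5,7,8,9}; box has {1,3,4,5,7,8,9} → only 6 remains.
R5C6 = 2: row 5 has {3,4,6,7,8}; col 6 has {1,4,5,6,7,8,9}; box has {1,3,4,5,6,7,8,9} → only 2 remains.
R5C7 = 5: row 5 has {2,3,4,6,7,8}; col 7 has {1,2,3,4,6,7,8,9}; box has {2,3,6,7} → only 5 remains.
R7C4 = 7 (sole candidate).
R7C9 = 9 (sole candidate).
R1C6 = 3 (sole candidate).
R1C8 = 8 (sole candidate).
R1C9 = 2 (sole candidate).
R3C2 = 2 (sole candidate).
R3C9 = 6 (sole candidate).
R5C9 = 1: row 5 has {2,3,4,5,6,7,8}; col 9 has {2,3,5,6,7,9}; box has {2,3,5,6,7} → only 1 remains.
R6C8 = 4 (sole candidate).
R6C9 = 8 (sole candidate).
R7C8 = 5 (sole candidate).
R9C8 = 1 (sole candidate).
R9C9 = 4 (sole candidate).
R1C2 = 7 (sole candidate).
R5C8 = 9: row 5 has {1,2,3,4,5,6,7,8}; col 8 has {1,2,3,4,5,6,7,8}; box has {1,2,3,4,5,6,7,8} → only 9 remains.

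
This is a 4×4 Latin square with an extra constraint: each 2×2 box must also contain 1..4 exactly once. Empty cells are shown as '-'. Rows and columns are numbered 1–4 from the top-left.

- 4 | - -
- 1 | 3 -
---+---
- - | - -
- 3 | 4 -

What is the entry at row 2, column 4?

4

row 2, column 1 = 2: row 2 has {1,3}; col 1 has {}; box has {1,4} → only 2 remains.
row 2, column 4 = 4: row 2 has {1,2,3}; col 4 has {}; box has {3} → only 4 remains.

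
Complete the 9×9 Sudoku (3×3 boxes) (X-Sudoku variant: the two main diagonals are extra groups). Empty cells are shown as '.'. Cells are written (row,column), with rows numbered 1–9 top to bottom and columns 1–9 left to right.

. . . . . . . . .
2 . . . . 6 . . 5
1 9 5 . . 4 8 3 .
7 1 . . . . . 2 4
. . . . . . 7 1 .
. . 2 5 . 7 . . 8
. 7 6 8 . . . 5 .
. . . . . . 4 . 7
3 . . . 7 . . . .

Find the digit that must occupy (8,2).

2

(3,5) = 2: row 3 has {1,3,4,5,8,9}; col 5 has {7}; box has {4,6} → only 2 remains.
(3,9) = 6: row 3 has {1,2,3,4,5,8,9}; col 9 has {4,5,7,8}; box has {3,5,8} → only 6 remains.
(4,6) = 9: row 4 has {1,2,4,7}; col 6 has {4,6,7}; box has {5,7}; anti-diagonal has {3,5,6,8} → only 9 remains.
(5,5) = 4: row 5 has {1,7}; col 5 has {2,7}; box has {5,7,9}; main diagonal has {5,7}; anti-diagonal has {3,5,6,8,9} → only 4 remains.
(8,2) = 2: row 8 has {4,7}; col 2 has {1,7,9}; box has {3,6,7}; anti-diagonal has {3,4,5,6,8,9} → only 2 remains.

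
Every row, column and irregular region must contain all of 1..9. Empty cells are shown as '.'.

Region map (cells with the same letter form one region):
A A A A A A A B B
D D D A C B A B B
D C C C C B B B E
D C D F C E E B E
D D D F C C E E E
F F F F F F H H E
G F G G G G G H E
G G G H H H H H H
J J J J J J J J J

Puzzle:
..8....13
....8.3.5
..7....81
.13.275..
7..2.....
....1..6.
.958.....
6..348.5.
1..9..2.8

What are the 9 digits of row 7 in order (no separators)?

R6C3 = 4 (sole candidate).
R9C3 = 6 (sole candidate).
R4C4 = 6 (sole candidate).
R4C1 = 8 (hidden single in row 4).
R5C3 = 1 (hidden single in row 5).
R5C7 = 8 (hidden single in row 5).
R2C4 = 1 (hidden single in row 2).
R2C8 = 7 (hidden single in row 2).
R7C8 = 2: row 7 has {5,8,9}; col 8 has {1,5,6,7,8}; region has {3,4,5,6,8} → only 2 remains.
R6C9 = 2 (hidden single in row 6).
R6C2 = 8 (hidden single in row 6).
R6C7 = 9 (hidden single in row 6).
R8C9 = 7 (sole candidate).
R8C2 = 2 (sole candidate).
R8C3 = 9 (sole candidate).
R8C7 = 1 (sole candidate).
R2C3 = 2 (sole candidate).
R3C6 = 2 (hidden single in row 3).
R1C1 = 2 (hidden single in row 1).
R6C4 = 7 (hidden single in row 6).
R7C6 = 1: in row 7, 1 can only go here (every other open cell in that row sees a 1).
R7C9 = 6: in row 7, 6 can only go here (every other open cell in that row sees a 6).
R5C8 = 3 (hidden single in region E).
R9C8 = 4 (sole candidate).
R4C8 = 9 (sole candidate).
R4C9 = 4 (sole candidate).
R5C9 = 9 (sole candidate).
R2C1 = 9 (hidden single in row 2).
R3C5 = 9 (hidden single in row 3).
R1C6 = 9 (hidden single in row 1).
R3C2 = 3 (hidden single in row 3).
R3C7 = 6 (hidden single in row 3).
R2C6 = 4 (sole candidate).
R2C2 = 6 (sole candidate).
R1C5 = 6 (hidden single in row 1).
R5C5 = 5 (sole candidate).
R5C6 = 6 (sole candidate).
R3C4 = 4 (sole candidate).
R5C2 = 4 (sole candidate).
R1C4 = 5 (sole candidate).
R3C1 = 5 (sole candidate).
R6C1 = 3 (sole candidate).
R6C6 = 5 (sole candidate).
R7C1 = 4: row 7 has {1,2,5,6,8,9}; col 1 has {1,2,3,5,6,7,8,9}; region has {1,2,5,6,8,9} → only 4 remains.
R7C7 = 7: row 7 has {1,2,4,5,6,8,9}; col 7 has {1,2,3,5,6,8,9}; region has {1,2,4,5,6,8,9} → only 7 remains.
R9C6 = 3 (sole candidate).
R1C2 = 7 (sole candidate).
R1C7 = 4 (sole candidate).
R7C5 = 3: row 7 has {1,2,4,5,6,7,8,9}; col 5 has {1,2,4,5,6,8,9}; region has {1,2,4,5,6,7,8,9} → only 3 remains.

495831726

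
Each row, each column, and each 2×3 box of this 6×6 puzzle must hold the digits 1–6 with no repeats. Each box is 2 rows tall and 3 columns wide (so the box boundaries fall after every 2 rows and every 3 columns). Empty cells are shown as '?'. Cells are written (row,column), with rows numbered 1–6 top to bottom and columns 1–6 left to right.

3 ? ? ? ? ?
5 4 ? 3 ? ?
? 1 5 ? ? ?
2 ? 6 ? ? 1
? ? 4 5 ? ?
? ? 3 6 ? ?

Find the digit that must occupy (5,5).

1

(3,1) = 4: row 3 has {1,5}; col 1 has {2,3,5}; box has {1,2,5,6} → only 4 remains.
(3,4) = 2: row 3 has {1,4,5}; col 4 has {3,5,6}; box has {1} → only 2 remains.
(4,2) = 3: row 4 has {1,2,6}; col 2 has {1,4}; box has {1,2,4,5,6} → only 3 remains.
(4,4) = 4: row 4 has {1,2,3,6}; col 4 has {2,3,5,6}; box has {1,2} → only 4 remains.
(4,5) = 5: row 4 has {1,2,3,4,6}; col 5 has {}; box has {1,2,4} → only 5 remains.
(6,1) = 1: row 6 has {3,6}; col 1 has {2,3,4,5}; box has {3,4} → only 1 remains.
(1,4) = 1: row 1 has {3}; col 4 has {2,3,4,5,6}; box has {3} → only 1 remains.
(5,1) = 6: row 5 has {4,5}; col 1 has {1,2,3,4,5}; box has {1,3,4} → only 6 remains.
(5,2) = 2: row 5 has {4,5,6}; col 2 has {1,3,4}; box has {1,3,4,6} → only 2 remains.
(5,6) = 3: row 5 has {2,4,5,6}; col 6 has {1}; box has {5,6} → only 3 remains.
(6,2) = 5: row 6 has {1,3,6}; col 2 has {1,2,3,4}; box has {1,2,3,4,6} → only 5 remains.
(1,2) = 6: row 1 has {1,3}; col 2 has {1,2,3,4,5}; box has {3,4,5} → only 6 remains.
(1,3) = 2: row 1 has {1,3,6}; col 3 has {3,4,5,6}; box has {3,4,5,6} → only 2 remains.
(1,5) = 4: row 1 has {1,2,3,6}; col 5 has {5}; box has {1,3} → only 4 remains.
(1,6) = 5: row 1 has {1,2,3,4,6}; col 6 has {1,3}; box has {1,3,4} → only 5 remains.
(2,3) = 1: row 2 has {3,4,5}; col 3 has {2,3,4,5,6}; box has {2,3,4,5,6} → only 1 remains.
(3,6) = 6: row 3 has {1,2,4,5}; col 6 has {1,3,5}; box has {1,2,4,5} → only 6 remains.
(5,5) = 1: row 5 has {2,3,4,5,6}; col 5 has {4,5}; box has {3,5,6} → only 1 remains.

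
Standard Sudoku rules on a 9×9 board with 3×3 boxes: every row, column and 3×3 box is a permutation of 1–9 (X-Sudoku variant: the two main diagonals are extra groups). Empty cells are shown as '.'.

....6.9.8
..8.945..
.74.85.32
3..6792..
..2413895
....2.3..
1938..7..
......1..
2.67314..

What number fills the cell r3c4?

1

r1c1 = 5 (sole candidate).
r1c3 = 1 (sole candidate).
r2c1 = 6 (sole candidate).
r2c8 = 7 (sole candidate).
r2c9 = 1 (sole candidate).
r3c1 = 9 (sole candidate).
r3c4 = 1: row 3 has {2,3,4,5,7,8,9}; col 4 has {4,6,7,8}; box has {4,5,6,8,9} → only 1 remains.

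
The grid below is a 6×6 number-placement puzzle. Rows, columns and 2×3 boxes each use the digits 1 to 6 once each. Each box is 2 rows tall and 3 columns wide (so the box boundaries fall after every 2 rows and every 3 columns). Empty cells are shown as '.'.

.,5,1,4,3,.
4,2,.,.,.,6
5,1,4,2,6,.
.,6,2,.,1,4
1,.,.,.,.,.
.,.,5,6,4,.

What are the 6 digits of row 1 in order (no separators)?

R1C1 = 6: row 1 has {1,3,4,5}; col 1 has {1,4,5}; box has {1,2,4,5} → only 6 remains.
R1C6 = 2: row 1 has {1,3,4,5,6}; col 6 has {4,6}; box has {3,4,6} → only 2 remains.

651432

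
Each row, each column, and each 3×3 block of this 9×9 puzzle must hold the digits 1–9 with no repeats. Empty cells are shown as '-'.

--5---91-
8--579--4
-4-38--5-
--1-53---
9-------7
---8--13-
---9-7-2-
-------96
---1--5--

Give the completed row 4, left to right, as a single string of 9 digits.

281753649

R2C8 = 6 (sole candidate).
R3C9 = 2 (sole candidate).
R2C7 = 3 (sole candidate).
R3C7 = 7 (sole candidate).
R1C9 = 8 (sole candidate).
R2C3 = 2 (sole candidate).
R4C9 = 9: row 4 has {1,3,5}; col 9 has {2,4,6,7,8}; box has {1,3,7} → only 9 remains.
R6C9 = 5 (sole candidate).
R9C9 = 3 (sole candidate).
R2C2 = 1 (sole candidate).
R3C1 = 6 (sole candidate).
R3C3 = 9 (sole candidate).
R3C6 = 1 (sole candidate).
R7C9 = 1 (sole candidate).
R5C5 = 1 (hidden single in row 5).
R5C2 = 5 (hidden single in row 5).
R5C3 = 3 (hidden single in row 5).
R6C5 = 9 (hidden single in row 6).
R7C1 = 5 (hidden single in row 7).
R8C1 = 1 (hidden single in row 8).
R8C6 = 5 (hidden single in row 8).
R9C2 = 9 (hidden single in row 9).
R1C1 = 3 (hidden single in column 1).
R1C2 = 7 (sole candidate).
R8C3 = 7 (hidden single in row 8).
R6C1 = 7 (hidden single in row 6).
R4C4 = 7: in row 4, 7 can only go here (every other open cell in that row sees a 7).
R9C8 = 7 (hidden single in row 9).
R9C6 = 8 (hidden single in column 6).
R7C3 = 8 (hidden single in column 3).
R7C7 = 4 (sole candidate).
R8C7 = 8 (sole candidate).
R5C8 = 8 (hidden single in row 5).
R4C8 = 4: row 4 has {1,3,5,7,9}; col 8 has {1,2,3,5,6,7,8,9}; box has {1,3,5,7,8,9} → only 4 remains.
R4C1 = 2: row 4 has {1,3,4,5,7,9}; col 1 has {1,3,5,6,7,8,9}; box has {1,3,5,7,9} → only 2 remains.
R4C7 = 6: row 4 has {1,2,3,4,5,7,9}; col 7 has {1,3,4,5,7,8,9}; box has {1,3,4,5,7,8,9} → only 6 remains.
R5C7 = 2 (sole candidate).
R6C2 = 6 (sole candidate).
R6C3 = 4 (sole candidate).
R6C6 = 2 (sole candidate).
R7C2 = 3 (sole candidate).
R7C5 = 6 (sole candidate).
R8C2 = 2 (sole candidate).
R8C4 = 4 (sole candidate).
R8C5 = 3 (sole candidate).
R9C1 = 4 (sole candidate).
R9C3 = 6 (sole candidate).
R9C5 = 2 (sole candidate).
R1C5 = 4 (sole candidate).
R1C6 = 6 (sole candidate).
R4C2 = 8: row 4 has {1,2,3,4,5,6,7,9}; col 2 has {1,2,3,4,5,6,7,9}; box has {1,2,3,4,5,6,7,9} → only 8 remains.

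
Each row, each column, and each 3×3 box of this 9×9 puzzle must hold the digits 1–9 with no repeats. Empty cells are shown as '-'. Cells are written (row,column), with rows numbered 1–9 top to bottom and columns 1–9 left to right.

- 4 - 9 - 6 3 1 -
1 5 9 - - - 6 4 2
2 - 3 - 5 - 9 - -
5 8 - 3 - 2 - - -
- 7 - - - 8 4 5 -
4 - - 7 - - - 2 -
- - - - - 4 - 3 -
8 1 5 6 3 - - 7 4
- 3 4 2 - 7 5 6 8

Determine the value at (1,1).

7

(1,1) = 7: row 1 has {1,3,4,6,9}; col 1 has {1,2,4,5,8}; box has {1,2,3,4,5,9} → only 7 remains.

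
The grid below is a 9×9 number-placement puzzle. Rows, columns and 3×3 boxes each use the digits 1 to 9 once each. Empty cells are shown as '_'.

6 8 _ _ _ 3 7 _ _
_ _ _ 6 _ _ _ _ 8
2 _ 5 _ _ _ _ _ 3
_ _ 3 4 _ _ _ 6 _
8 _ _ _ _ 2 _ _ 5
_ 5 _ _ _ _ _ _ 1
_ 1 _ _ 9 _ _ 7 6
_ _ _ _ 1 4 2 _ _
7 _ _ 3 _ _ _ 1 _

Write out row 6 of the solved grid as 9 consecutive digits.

row 8, column 9 = 9 (sole candidate).
row 9, column 9 = 4 (sole candidate).
row 1, column 9 = 2 (sole candidate).
row 4, column 9 = 7 (sole candidate).
row 2, column 5 = 2 (hidden single in row 2).
row 3, column 7 = 6 (hidden single in row 3).
row 4, column 2 = 2 (hidden single in row 4).
row 6, column 8 = 2: in row 6, 2 can only go here (every other open cell in that row sees a 2).
row 8, column 4 = 7 (hidden single in row 8).
row 9, column 3 = 2 (hidden single in row 9).
row 7, column 4 = 2 (hidden single in row 7).
row 9, column 2 = 9 (hidden single in row 9).
row 1, column 4 = 5 (hidden single in column 4).
row 1, column 5 = 4 (sole candidate).
row 1, column 8 = 9 (sole candidate).
row 3, column 8 = 4 (sole candidate).
row 5, column 8 = 3 (sole candidate).
row 1, column 3 = 1 (sole candidate).
row 2, column 8 = 5 (sole candidate).
row 3, column 2 = 7 (sole candidate).
row 3, column 5 = 8 (sole candidate).
row 4, column 5 = 5 (sole candidate).
row 8, column 8 = 8 (sole candidate).
row 9, column 5 = 6 (sole candidate).
row 9, column 7 = 5 (sole candidate).
row 2, column 7 = 1 (sole candidate).
row 5, column 5 = 7 (sole candidate).
row 6, column 5 = 3: row 6 has {1,2,5}; col 5 has {1,2,4,5,6,7,8,9}; box has {2,4,5,7} → only 3 remains.
row 7, column 7 = 3 (sole candidate).
row 8, column 3 = 6 (sole candidate).
row 9, column 6 = 8 (sole candidate).
row 7, column 6 = 5 (sole candidate).
row 8, column 2 = 3 (sole candidate).
row 2, column 2 = 4 (sole candidate).
row 2, column 3 = 9 (sole candidate).
row 2, column 6 = 7 (sole candidate).
row 5, column 2 = 6 (sole candidate).
row 5, column 3 = 4 (sole candidate).
row 5, column 7 = 9 (sole candidate).
row 6, column 1 = 9: row 6 has {1,2,3,5}; col 1 has {2,6,7,8}; box has {2,3,4,5,6,8} → only 9 remains.
row 6, column 3 = 7: row 6 has {1,2,3,5,9}; col 3 has {1,2,3,4,5,6,9}; box has {2,3,4,5,6,8,9} → only 7 remains.
row 6, column 4 = 8: row 6 has {1,2,3,5,7,9}; col 4 has {2,3,4,5,6,7}; box has {2,3,4,5,7} → only 8 remains.
row 6, column 6 = 6: row 6 has {1,2,3,5,7,8,9}; col 6 has {2,3,4,5,7,8}; box has {2,3,4,5,7,8} → only 6 remains.
row 6, column 7 = 4: row 6 has {1,2,3,5,6,7,8,9}; col 7 has {1,2,3,5,6,7,9}; box has {1,2,3,5,6,7,9} → only 4 remains.

957836421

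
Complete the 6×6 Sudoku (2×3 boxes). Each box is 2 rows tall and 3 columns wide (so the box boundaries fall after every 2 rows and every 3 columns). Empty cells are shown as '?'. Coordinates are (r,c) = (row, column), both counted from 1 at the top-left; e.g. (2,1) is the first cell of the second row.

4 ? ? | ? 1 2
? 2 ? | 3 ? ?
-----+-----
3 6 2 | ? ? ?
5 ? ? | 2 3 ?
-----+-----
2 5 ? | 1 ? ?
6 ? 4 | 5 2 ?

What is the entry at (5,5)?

(1,2) = 3: row 1 has {1,2,4}; col 2 has {2,5,6}; box has {2,4} → only 3 remains.
(1,4) = 6: row 1 has {1,2,3,4}; col 4 has {1,2,3,5}; box has {1,2,3} → only 6 remains.
(2,1) = 1: row 2 has {2,3}; col 1 has {2,3,4,5,6}; box has {2,3,4} → only 1 remains.
(3,4) = 4: row 3 has {2,3,6}; col 4 has {1,2,3,5,6}; box has {2,3} → only 4 remains.
(3,5) = 5: row 3 has {2,3,4,6}; col 5 has {1,2,3}; box has {2,3,4} → only 5 remains.
(3,6) = 1: row 3 has {2,3,4,5,6}; col 6 has {2}; box has {2,3,4,5} → only 1 remains.
(4,3) = 1: row 4 has {2,3,5}; col 3 has {2,4}; box has {2,3,5,6} → only 1 remains.
(4,6) = 6: row 4 has {1,2,3,5}; col 6 has {1,2}; box has {1,2,3,4,5} → only 6 remains.
(5,3) = 3: row 5 has {1,2,5}; col 3 has {1,2,4}; box has {2,4,5,6} → only 3 remains.
(5,6) = 4: row 5 has {1,2,3,5}; col 6 has {1,2,6}; box has {1,2,5} → only 4 remains.
(6,2) = 1: row 6 has {2,4,5,6}; col 2 has {2,3,5,6}; box has {2,3,4,5,6} → only 1 remains.
(6,6) = 3: row 6 has {1,2,4,5,6}; col 6 has {1,2,4,6}; box has {1,2,4,5} → only 3 remains.
(1,3) = 5: row 1 has {1,2,3,4,6}; col 3 has {1,2,3,4}; box has {1,2,3,4} → only 5 remains.
(2,3) = 6: row 2 has {1,2,3}; col 3 has {1,2,3,4,5}; box has {1,2,3,4,5} → only 6 remains.
(2,5) = 4: row 2 has {1,2,3,6}; col 5 has {1,2,3,5}; box has {1,2,3,6} → only 4 remains.
(2,6) = 5: row 2 has {1,2,3,4,6}; col 6 has {1,2,3,4,6}; box has {1,2,3,4,6} → only 5 remains.
(4,2) = 4: row 4 has {1,2,3,5,6}; col 2 has {1,2,3,5,6}; box has {1,2,3,5,6} → only 4 remains.
(5,5) = 6: row 5 has {1,2,3,4,5}; col 5 has {1,2,3,4,5}; box has {1,2,3,4,5} → only 6 remains.

6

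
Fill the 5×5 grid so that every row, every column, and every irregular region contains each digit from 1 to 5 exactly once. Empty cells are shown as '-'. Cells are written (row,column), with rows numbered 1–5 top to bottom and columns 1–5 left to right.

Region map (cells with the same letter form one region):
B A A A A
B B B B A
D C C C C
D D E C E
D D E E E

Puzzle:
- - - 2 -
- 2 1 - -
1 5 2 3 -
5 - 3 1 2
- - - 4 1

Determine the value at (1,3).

(2,4) = 5 (sole candidate).
(3,5) = 4 (sole candidate).
(4,2) = 4 (sole candidate).
(5,2) = 3 (sole candidate).
(5,3) = 5 (sole candidate).
(1,2) = 1 (sole candidate).
(1,3) = 4: row 1 has {1,2}; col 3 has {1,2,3,5}; region has {1,2} → only 4 remains.

4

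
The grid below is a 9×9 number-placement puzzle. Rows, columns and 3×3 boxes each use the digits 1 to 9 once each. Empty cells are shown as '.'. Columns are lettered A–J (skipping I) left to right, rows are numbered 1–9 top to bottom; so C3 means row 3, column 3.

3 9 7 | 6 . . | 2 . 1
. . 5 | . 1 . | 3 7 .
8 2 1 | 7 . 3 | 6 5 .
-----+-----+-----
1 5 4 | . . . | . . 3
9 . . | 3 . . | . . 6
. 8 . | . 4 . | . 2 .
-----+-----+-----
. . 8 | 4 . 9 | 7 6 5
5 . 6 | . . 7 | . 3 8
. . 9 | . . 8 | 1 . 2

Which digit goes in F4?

6

E3 = 9 (sole candidate).
J3 = 4 (sole candidate).
B5 = 7 (sole candidate).
C5 = 2 (sole candidate).
A6 = 6 (sole candidate).
C6 = 3 (sole candidate).
A7 = 2 (sole candidate).
E7 = 3 (sole candidate).
E8 = 2 (sole candidate).
D9 = 5 (sole candidate).
E9 = 6 (sole candidate).
H9 = 4 (sole candidate).
H1 = 8 (sole candidate).
A2 = 4 (sole candidate).
B2 = 6 (sole candidate).
F2 = 2 (sole candidate).
J2 = 9 (sole candidate).
F4 = 6: row 4 has {1,3,4,5}; col 6 has {2,3,7,8,9}; box has {3,4} → only 6 remains.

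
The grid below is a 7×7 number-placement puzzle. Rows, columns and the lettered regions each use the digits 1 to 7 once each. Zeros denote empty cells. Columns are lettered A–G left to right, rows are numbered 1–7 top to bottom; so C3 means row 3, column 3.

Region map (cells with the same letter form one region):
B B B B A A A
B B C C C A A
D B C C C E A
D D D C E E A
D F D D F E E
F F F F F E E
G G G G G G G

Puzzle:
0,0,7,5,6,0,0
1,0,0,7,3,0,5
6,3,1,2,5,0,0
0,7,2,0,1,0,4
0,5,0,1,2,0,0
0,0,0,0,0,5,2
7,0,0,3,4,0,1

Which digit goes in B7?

G1 = 3 (sole candidate).
F2 = 2 (sole candidate).
G3 = 7 (sole candidate).
D4 = 6 (sole candidate).
F4 = 3 (sole candidate).
G5 = 6 (sole candidate).
D6 = 4 (sole candidate).
E6 = 7 (sole candidate).
F7 = 6 (sole candidate).
F1 = 1 (sole candidate).
C2 = 4 (sole candidate).
F3 = 4 (sole candidate).
A4 = 5 (sole candidate).
C5 = 3 (sole candidate).
F5 = 7 (sole candidate).
A6 = 3 (sole candidate).
C6 = 6 (sole candidate).
B7 = 2: row 7 has {1,3,4,6,7}; col 2 has {3,5,7}; region has {1,3,4,6,7} → only 2 remains.

2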